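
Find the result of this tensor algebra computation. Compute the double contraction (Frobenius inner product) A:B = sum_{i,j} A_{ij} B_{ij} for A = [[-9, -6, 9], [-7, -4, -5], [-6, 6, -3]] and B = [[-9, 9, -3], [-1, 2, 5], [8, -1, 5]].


A:B = sum over all i,j of A_{ij} * B_{ij}.
Row 1: -9*-9=81, -6*9=-54, 9*-3=-27 => row sum = 0
Row 2: -7*-1=7, -4*2=-8, -5*5=-25 => row sum = -26
Row 3: -6*8=-48, 6*-1=-6, -3*5=-15 => row sum = -69
Total = 0 + -26 + -69 = -95

-95


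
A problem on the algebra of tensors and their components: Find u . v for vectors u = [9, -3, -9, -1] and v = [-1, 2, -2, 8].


The inner product u . v = sum of u_i * v_i.
Term-by-term: 9 * -1, -3 * 2, -9 * -2, -1 * 8
Products: -9, -6, 18, -8
Sum = -9 + -6 + 18 + -8 = -5

-5


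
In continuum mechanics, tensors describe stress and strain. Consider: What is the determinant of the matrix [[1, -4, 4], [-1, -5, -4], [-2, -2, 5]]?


Expanding along the first row, det(A) = a11*M_11 - a12*M_12 + a13*M_13, where M_1j is the (1,j) minor.
Minor M_11 = -5*5 - -4*-2 = -33
Minor M_12 = -1*5 - -4*-2 = -13
Minor M_13 = -1*-2 - -5*-2 = -8
det = 1*(-33) - -4*(-13) + 4*(-8)
    = -33 - 52 + -32
    = -117

-117


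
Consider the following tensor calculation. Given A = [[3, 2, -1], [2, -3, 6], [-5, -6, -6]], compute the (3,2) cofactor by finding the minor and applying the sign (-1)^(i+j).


To find cofactor C_{32}, delete row 3 and column 2.
The resulting 2x2 submatrix is: [[3, -1], [2, 6]]
Minor M_{32} = 3*6 - -1*2
  = 18 - -2 = 20
Sign = (-1)^(3+2) = (-1)^5 = -1
Cofactor C_{32} = -1 * 20 = -20

-20


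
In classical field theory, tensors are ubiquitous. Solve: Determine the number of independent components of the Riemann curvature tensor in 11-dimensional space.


The Riemann tensor in d dimensions has d^2(d^2 - 1)/12 independent components.
d = 11, so d^2 = 121
d^2 - 1 = 120
d^2(d^2 - 1) = 121 * 120 = 14520
Divide by 12: 14520 / 12 = 1210

1210


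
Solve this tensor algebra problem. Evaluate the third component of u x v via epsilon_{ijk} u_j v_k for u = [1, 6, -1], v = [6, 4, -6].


(u x v)_3 = sum_{j,k} epsilon_{3jk} u_j v_k. Only permutations of (1,2,3) contribute; the two non-zero terms are:
eps_{312} u_1 v_2 = 1 * 1 * 4 = 4
eps_{321} u_2 v_1 = -1 * 6 * 6 = -36
(u x v)_3 = -32

-32


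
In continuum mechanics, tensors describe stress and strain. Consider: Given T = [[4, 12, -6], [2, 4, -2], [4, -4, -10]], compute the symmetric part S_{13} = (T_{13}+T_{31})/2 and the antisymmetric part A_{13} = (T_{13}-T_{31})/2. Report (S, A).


T_{13} = -6
T_{31} = 4
S_{13} = (-6 + 4)/2 = -2/2 = -1
A_{13} = (-6 - 4)/2 = -10/2 = -5
Check: S + A = -1 + -5 = -6 = T_{13}.

(-1, -5)


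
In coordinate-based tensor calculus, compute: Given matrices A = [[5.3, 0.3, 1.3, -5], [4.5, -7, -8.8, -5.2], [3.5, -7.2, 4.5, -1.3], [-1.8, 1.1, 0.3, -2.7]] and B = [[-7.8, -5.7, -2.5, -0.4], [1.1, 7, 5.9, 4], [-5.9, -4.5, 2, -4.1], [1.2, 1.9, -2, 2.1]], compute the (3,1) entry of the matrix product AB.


(AB)_{ij} = sum_k A_{ik} B_{kj}.
For i=3, j=1:
A_{31} * B_{11} = 3.5 * -7.8 = -27.3
A_{32} * B_{21} = -7.2 * 1.1 = -7.92
A_{33} * B_{31} = 4.5 * -5.9 = -26.55
A_{34} * B_{41} = -1.3 * 1.2 = -1.56
Sum = -27.3 + -7.92 + -26.55 + -1.56 = -63.33

-63.33


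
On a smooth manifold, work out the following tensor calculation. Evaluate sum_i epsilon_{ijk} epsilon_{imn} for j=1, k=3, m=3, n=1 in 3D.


Using the identity: epsilon_{ijk} epsilon_{imn} = delta_{jm} delta_{kn} - delta_{jn} delta_{km}.
delta_{13} = 0
delta_{31} = 0
delta_{11} = 1
delta_{33} = 1
Result = 0 * 0 - 1 * 1 = 0 - 1 = -1

-1


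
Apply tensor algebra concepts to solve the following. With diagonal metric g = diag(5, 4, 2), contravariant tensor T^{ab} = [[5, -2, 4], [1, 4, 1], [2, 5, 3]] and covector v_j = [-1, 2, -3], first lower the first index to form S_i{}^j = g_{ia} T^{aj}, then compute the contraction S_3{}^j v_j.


Step 1: lower the first index. For a diagonal metric, g_{ia} T^{aj} = g_{ii} T^{ij} (no sum on i).
g_{33} = 2
S_3{}^1 = 2 * T^{31} = 2 * 2 = 4
S_3{}^2 = 2 * T^{32} = 2 * 5 = 10
S_3{}^3 = 2 * T^{33} = 2 * 3 = 6
Step 2: contract S_3{}^j with v_j.
S_3{}^1 * v_1 = 4 * -1 = -4
S_3{}^2 * v_2 = 10 * 2 = 20
S_3{}^3 * v_3 = 6 * -3 = -18
Result = -4 + 20 + -18 = -2

-2


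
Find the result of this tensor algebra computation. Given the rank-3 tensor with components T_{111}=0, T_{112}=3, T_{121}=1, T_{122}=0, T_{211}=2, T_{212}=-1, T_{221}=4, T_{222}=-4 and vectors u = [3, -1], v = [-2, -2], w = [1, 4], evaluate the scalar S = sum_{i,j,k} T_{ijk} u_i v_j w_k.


S = sum over i,j,k of T_{ijk} u_i v_j w_k. Expanding all 8 terms:
T_{111}*u_1*v_1*w_1 = 0*3*-2*1 = 0  (running total: 0)
T_{112}*u_1*v_1*w_2 = 3*3*-2*4 = -72  (running total: -72)
T_{121}*u_1*v_2*w_1 = 1*3*-2*1 = -6  (running total: -78)
T_{122}*u_1*v_2*w_2 = 0*3*-2*4 = 0  (running total: -78)
T_{211}*u_2*v_1*w_1 = 2*-1*-2*1 = 4  (running total: -74)
T_{212}*u_2*v_1*w_2 = -1*-1*-2*4 = -8  (running total: -82)
T_{221}*u_2*v_2*w_1 = 4*-1*-2*1 = 8  (running total: -74)
T_{222}*u_2*v_2*w_2 = -4*-1*-2*4 = -32  (running total: -106)
S = -106

-106


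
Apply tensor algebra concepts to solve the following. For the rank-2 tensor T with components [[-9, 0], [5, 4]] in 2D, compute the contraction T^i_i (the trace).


The contraction (trace) of a rank-2 tensor is the sum of its diagonal elements.
Diagonal entries: A[1,1] = -9, A[2,2] = 4
Tr(A) = -9 + 4 = -5

-5


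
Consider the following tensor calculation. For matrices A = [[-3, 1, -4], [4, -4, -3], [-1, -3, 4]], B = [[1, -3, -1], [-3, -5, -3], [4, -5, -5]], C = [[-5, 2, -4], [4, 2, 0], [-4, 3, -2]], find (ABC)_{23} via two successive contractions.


(ABC)_{23} = sum_m (AB)_{2m} C_{m3}. First compute row 2 of AB.
(AB)_{21} = 4*1 + -4*-3 + -3*4 = 4
(AB)_{22} = 4*-3 + -4*-5 + -3*-5 = 23
(AB)_{23} = 4*-1 + -4*-3 + -3*-5 = 23
Now contract with column 3 of C:
(AB)_{21} * C_{13} = 4 * -4 = -16
(AB)_{22} * C_{23} = 23 * 0 = 0
(AB)_{23} * C_{33} = 23 * -2 = -46
(ABC)_{23} = -16 + 0 + -46 = -62

-62


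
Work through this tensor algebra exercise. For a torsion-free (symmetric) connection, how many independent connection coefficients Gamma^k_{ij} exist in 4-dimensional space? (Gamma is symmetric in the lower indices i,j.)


Christoffel symbols Gamma^k_{ij} are symmetric in i,j, so there are d * d(d+1)/2 independent symbols.
d = 4
d(d+1)/2 = 4 * 5 / 2 = 10
Total = 4 * 10 = 40

40


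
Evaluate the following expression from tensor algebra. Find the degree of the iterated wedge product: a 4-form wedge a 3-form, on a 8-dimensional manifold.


The degree of a wedge product is the sum of the degrees of the individual forms.
Degrees: 4, 3
Total degree = 4 + 3 = 7

7


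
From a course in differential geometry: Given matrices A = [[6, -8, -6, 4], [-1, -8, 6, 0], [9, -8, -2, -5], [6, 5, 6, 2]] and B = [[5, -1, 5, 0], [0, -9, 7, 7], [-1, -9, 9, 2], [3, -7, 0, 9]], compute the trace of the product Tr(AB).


Tr(AB) = sum_i (AB)_{ii} where (AB)_{ii} = sum_k A_{ik} B_{ki}.
(AB)_{11} = 6*5 + -8*0 + -6*-1 + 4*3 = 48
(AB)_{22} = -1*-1 + -8*-9 + 6*-9 + 0*-7 = 19
(AB)_{33} = 9*5 + -8*7 + -2*9 + -5*0 = -29
(AB)_{44} = 6*0 + 5*7 + 6*2 + 2*9 = 65
Tr(AB) = 48 + 19 + -29 + 65 = 103

103


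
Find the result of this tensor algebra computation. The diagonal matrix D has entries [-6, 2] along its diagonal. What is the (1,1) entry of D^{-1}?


For a diagonal matrix, the inverse has entries (D^{-1})_{ii} = 1/d_{ii}.
The diagonal entries are: d_{11} = -6, d_{22} = 2
We need (D^{-1})_{11} = 1/d_{11} = 1/-6 = -1/6

-1/6


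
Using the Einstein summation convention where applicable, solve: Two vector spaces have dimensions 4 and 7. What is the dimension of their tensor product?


The dimension of a tensor product is the product of dimensions.
dim(V) = 4, dim(W) = 7
dim(V (x) W) = 4 * 7 = 28

28


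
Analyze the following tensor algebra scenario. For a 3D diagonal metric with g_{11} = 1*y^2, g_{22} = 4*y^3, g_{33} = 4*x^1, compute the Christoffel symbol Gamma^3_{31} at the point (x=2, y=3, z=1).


For a diagonal metric, Gamma^k_{ij} = (1/2) g^{kk} (dg_{ik}/dx_j + dg_{jk}/dx_i - dg_{ij}/dx_k).
The metric is diagonal, so g_{ab} = 0 for a != b.
At the given point: g_{11} = 9, g_{22} = 108, g_{33} = 8
g^{33} = 1/8
dg_{33}/dx_1 = dg_{33}/dx_1 = 4
dg_{13}/dx_3 = 0 (off-diagonal)
dg_{31}/dx_3 = 0 (off-diagonal)
Numerator = 4 + 0 - 0 = 4
Gamma^3_{31} = 4 / (2 * 8) = 1/4

1/4


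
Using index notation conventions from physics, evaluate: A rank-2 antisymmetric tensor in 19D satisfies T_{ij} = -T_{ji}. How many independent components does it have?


An antisymmetric rank-2 tensor satisfies A_{ij} = -A_{ji}, so diagonal entries are zero.
The independent components are the upper-triangular entries: C(n, 2) = n(n-1)/2.
n = 19
C(19, 2) = 19 * 18 / 2 = 342 / 2 = 171

171


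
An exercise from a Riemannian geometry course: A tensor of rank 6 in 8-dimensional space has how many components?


The number of components of a rank-r tensor in d dimensions is d^r.
Here d = 8 and r = 6.
8^6 = 262144

262144


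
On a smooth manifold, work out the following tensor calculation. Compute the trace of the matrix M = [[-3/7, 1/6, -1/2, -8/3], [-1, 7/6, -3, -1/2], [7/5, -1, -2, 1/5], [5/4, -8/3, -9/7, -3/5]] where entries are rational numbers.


The trace is the sum of diagonal entries.
Diagonal: M[1,1] = -3/7, M[2,2] = 7/6, M[3,3] = -2, M[4,4] = -3/5
Tr(M) = -3/7 + 7/6 + -2 + -3/5
Computing step by step:
After adding M[1,1]: -3/7
After adding M[2,2]: 31/42
After adding M[3,3]: -53/42
After adding M[4,4]: -391/210
Tr(M) = -391/210

-391/210


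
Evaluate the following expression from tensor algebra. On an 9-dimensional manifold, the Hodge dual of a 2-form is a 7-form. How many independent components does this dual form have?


The Hodge dual of a p-form on an n-dimensional manifold is an (n-p)-form.
n = 9, p = 2, so dual degree = 9 - 2 = 7
The number of components is C(n, n-p) = C(9, 7) = 36

36


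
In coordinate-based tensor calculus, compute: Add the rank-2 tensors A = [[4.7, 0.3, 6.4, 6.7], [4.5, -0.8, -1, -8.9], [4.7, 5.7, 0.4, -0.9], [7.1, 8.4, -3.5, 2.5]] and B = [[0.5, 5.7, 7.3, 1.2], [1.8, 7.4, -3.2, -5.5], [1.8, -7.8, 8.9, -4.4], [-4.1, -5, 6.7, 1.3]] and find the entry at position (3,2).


Tensor addition is component-wise: (A + B)_{ij} = A_{ij} + B_{ij}.
A_{32} = 5.7
B_{32} = -7.8
(A + B)_{32} = 5.7 + -7.8 = -2.1

-2.1


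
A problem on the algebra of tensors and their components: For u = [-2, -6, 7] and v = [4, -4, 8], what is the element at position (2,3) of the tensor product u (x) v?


The outer product entry T_{ij} = u_i * v_j.
We need i=2, j=3.
u_2 = -6, v_3 = 8
T_{2,3} = -6 * 8 = -48

-48


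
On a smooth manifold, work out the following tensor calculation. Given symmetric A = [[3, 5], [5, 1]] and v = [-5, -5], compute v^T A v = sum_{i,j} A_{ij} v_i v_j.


First compute Av:
(Av)_1 = 3*-5 + 5*-5 = -40
(Av)_2 = 5*-5 + 1*-5 = -30
Av = [-40, -30]
Then v^T (Av) = -5*-40 + -5*-30
= 200 + 150 = 350

350


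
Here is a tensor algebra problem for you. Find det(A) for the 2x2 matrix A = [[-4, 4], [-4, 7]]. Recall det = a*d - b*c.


For a 2x2 matrix [[a, b], [c, d]], det = a*d - b*c.
a = -4, b = 4, c = -4, d = 7
a*d = -4 * 7 = -28
b*c = 4 * -4 = -16
det = -28 - -16 = -12

-12


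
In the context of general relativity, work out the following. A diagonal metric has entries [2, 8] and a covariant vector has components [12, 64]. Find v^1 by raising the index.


To raise an index with a diagonal metric: v^i = v_i / g_{ii}.
For index 1: v_1 = 12, g_{11} = 2
v^1 = 12 / 2 = 6

6


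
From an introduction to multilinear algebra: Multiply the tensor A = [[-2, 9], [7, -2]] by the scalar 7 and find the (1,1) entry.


Scalar multiplication: (cA)_{ij} = c * A_{ij}.
c = 7
A_{11} = -2
(cA)_{11} = 7 * -2 = -14

-14


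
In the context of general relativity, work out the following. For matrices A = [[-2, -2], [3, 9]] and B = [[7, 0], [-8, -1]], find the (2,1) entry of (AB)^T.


(AB)^T_{ij} = (AB)_{ji} = sum_k A_{jk} B_{ki}.
For i=2, j=1 we need (AB)_{12}:
A_{11} * B_{12} = -2 * 0 = 0
A_{12} * B_{22} = -2 * -1 = 2
Sum = 0 + 2 = 2

2


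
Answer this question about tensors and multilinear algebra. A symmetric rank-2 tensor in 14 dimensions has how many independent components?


A symmetric rank-2 tensor in d dimensions has d(d+1)/2 independent components.
d = 14
d(d+1)/2 = 14 * 15 / 2 = 210 / 2 = 105

105


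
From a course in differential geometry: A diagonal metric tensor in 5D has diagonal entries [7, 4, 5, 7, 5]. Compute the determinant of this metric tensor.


For a diagonal metric, the determinant is the product of diagonal entries.
Diagonal entries: 7, 4, 5, 7, 5
det(g) = 7 * 4 * 5 * 7 * 5 = 4900

4900


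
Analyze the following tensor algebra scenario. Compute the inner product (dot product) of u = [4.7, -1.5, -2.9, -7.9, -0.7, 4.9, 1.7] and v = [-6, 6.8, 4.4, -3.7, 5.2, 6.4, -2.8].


The inner product u . v = sum of u_i * v_i.
Term-by-term: 4.7 * -6, -1.5 * 6.8, -2.9 * 4.4, -7.9 * -3.7, -0.7 * 5.2, 4.9 * 6.4, 1.7 * -2.8
Products: -28.2, -10.2, -12.76, 29.23, -3.64, 31.36, -4.76
Sum = -28.2 + -10.2 + -12.76 + 29.23 + -3.64 + 31.36 + -4.76 = 1.03

1.03


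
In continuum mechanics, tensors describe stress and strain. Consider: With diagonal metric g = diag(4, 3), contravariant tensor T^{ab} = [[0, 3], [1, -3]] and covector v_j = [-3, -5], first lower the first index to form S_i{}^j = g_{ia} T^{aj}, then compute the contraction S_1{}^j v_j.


Step 1: lower the first index. For a diagonal metric, g_{ia} T^{aj} = g_{ii} T^{ij} (no sum on i).
g_{11} = 4
S_1{}^1 = 4 * T^{11} = 4 * 0 = 0
S_1{}^2 = 4 * T^{12} = 4 * 3 = 12
Step 2: contract S_1{}^j with v_j.
S_1{}^1 * v_1 = 0 * -3 = 0
S_1{}^2 * v_2 = 12 * -5 = -60
Result = 0 + -60 = -60

-60


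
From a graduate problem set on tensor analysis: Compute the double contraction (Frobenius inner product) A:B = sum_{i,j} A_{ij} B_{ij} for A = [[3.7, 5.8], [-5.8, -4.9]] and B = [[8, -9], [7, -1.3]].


A:B = sum over all i,j of A_{ij} * B_{ij}.
Row 1: 3.7*8=29.6, 5.8*-9=-52.2 => row sum = -22.6
Row 2: -5.8*7=-40.6, -4.9*-1.3=6.37 => row sum = -34.23
Total = -22.6 + -34.23 = -56.83

-56.83


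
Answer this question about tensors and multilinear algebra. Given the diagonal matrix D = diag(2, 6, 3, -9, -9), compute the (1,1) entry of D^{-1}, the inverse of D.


For a diagonal matrix, the inverse has entries (D^{-1})_{ii} = 1/d_{ii}.
The diagonal entries are: d_{11} = 2, d_{22} = 6, d_{33} = 3, d_{44} = -9, d_{55} = -9
We need (D^{-1})_{11} = 1/d_{11} = 1/2 = 1/2

1/2


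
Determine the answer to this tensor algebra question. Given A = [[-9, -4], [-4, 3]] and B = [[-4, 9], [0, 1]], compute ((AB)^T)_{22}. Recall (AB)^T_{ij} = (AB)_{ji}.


(AB)^T_{ij} = (AB)_{ji} = sum_k A_{jk} B_{ki}.
For i=2, j=2 we need (AB)_{22}:
A_{21} * B_{12} = -4 * 9 = -36
A_{22} * B_{22} = 3 * 1 = 3
Sum = -36 + 3 = -33

-33


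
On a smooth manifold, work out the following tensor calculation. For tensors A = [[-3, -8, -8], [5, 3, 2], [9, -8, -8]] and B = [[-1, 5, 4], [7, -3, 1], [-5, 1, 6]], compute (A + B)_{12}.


Tensor addition is component-wise: (A + B)_{ij} = A_{ij} + B_{ij}.
A_{12} = -8
B_{12} = 5
(A + B)_{12} = -8 + 5 = -3

-3


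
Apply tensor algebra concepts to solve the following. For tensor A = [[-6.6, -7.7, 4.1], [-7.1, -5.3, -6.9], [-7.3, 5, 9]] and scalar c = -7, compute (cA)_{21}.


Scalar multiplication: (cA)_{ij} = c * A_{ij}.
c = -7
A_{21} = -7.1
(cA)_{21} = -7 * -7.1 = 49.7

49.7


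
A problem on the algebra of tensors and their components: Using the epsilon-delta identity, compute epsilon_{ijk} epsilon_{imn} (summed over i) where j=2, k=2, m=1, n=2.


Using the identity: epsilon_{ijk} epsilon_{imn} = delta_{jm} delta_{kn} - delta_{jn} delta_{km}.
delta_{21} = 0
delta_{22} = 1
delta_{22} = 1
delta_{21} = 0
Result = 0 * 1 - 1 * 0 = 0 - 0 = 0

0


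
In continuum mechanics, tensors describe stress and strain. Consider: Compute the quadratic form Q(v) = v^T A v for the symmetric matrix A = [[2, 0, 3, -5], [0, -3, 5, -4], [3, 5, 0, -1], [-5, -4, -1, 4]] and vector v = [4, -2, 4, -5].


First compute Av:
(Av)_1 = 2*4 + 0*-2 + 3*4 + -5*-5 = 45
(Av)_2 = 0*4 + -3*-2 + 5*4 + -4*-5 = 46
(Av)_3 = 3*4 + 5*-2 + 0*4 + -1*-5 = 7
(Av)_4 = -5*4 + -4*-2 + -1*4 + 4*-5 = -36
Av = [45, 46, 7, -36]
Then v^T (Av) = 4*45 + -2*46 + 4*7 + -5*-36
= 180 + -92 + 28 + 180 = 296

296


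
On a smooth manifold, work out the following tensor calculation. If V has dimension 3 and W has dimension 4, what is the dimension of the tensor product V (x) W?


The dimension of a tensor product is the product of dimensions.
dim(V) = 3, dim(W) = 4
dim(V (x) W) = 3 * 4 = 12

12


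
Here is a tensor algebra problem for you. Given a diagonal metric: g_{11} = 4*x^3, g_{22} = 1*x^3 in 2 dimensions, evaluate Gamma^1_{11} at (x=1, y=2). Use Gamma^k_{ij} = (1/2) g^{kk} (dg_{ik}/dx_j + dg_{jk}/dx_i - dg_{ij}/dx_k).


For a diagonal metric, Gamma^k_{ij} = (1/2) g^{kk} (dg_{ik}/dx_j + dg_{jk}/dx_i - dg_{ij}/dx_k).
The metric is diagonal, so g_{ab} = 0 for a != b.
At the given point: g_{11} = 4, g_{22} = 1
g^{11} = 1/4
dg_{11}/dx_1 = dg_{11}/dx_1 = 12
dg_{11}/dx_1 = dg_{11}/dx_1 = 12
dg_{11}/dx_1 = dg_{11}/dx_1 = 12
Numerator = 12 + 12 - 12 = 12
Gamma^1_{11} = 12 / (2 * 4) = 3/2

3/2


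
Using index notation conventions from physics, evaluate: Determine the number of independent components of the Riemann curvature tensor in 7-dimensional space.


The Riemann tensor in d dimensions has d^2(d^2 - 1)/12 independent components.
d = 7, so d^2 = 49
d^2 - 1 = 48
d^2(d^2 - 1) = 49 * 48 = 2352
Divide by 12: 2352 / 12 = 196

196


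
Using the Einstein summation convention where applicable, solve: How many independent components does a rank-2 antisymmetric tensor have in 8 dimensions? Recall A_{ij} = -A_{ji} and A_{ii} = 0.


An antisymmetric rank-2 tensor satisfies A_{ij} = -A_{ji}, so diagonal entries are zero.
The independent components are the upper-triangular entries: C(n, 2) = n(n-1)/2.
n = 8
C(8, 2) = 8 * 7 / 2 = 56 / 2 = 28

28


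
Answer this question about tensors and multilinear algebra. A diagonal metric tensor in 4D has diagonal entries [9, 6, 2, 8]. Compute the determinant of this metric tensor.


For a diagonal metric, the determinant is the product of diagonal entries.
Diagonal entries: 9, 6, 2, 8
det(g) = 9 * 6 * 2 * 8 = 864

864


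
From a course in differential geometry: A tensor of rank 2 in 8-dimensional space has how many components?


The number of components of a rank-r tensor in d dimensions is d^r.
Here d = 8 and r = 2.
8^2 = 64

64


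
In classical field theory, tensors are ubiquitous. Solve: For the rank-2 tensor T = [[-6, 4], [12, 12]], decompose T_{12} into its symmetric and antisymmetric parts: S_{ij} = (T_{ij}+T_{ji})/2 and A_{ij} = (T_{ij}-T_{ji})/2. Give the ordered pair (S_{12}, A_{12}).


T_{12} = 4
T_{21} = 12
S_{12} = (4 + 12)/2 = 16/2 = 8
A_{12} = (4 - 12)/2 = -8/2 = -4
Check: S + A = 8 + -4 = 4 = T_{12}.

(8, -4)


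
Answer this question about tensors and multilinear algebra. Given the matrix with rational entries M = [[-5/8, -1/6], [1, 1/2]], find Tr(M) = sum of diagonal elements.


The trace is the sum of diagonal entries.
Diagonal: M[1,1] = -5/8, M[2,2] = 1/2
Tr(M) = -5/8 + 1/2
Computing step by step:
After adding M[1,1]: -5/8
After adding M[2,2]: -1/8
Tr(M) = -1/8

-1/8


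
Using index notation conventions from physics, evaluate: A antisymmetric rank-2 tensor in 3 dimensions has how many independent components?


A antisymmetric rank-2 tensor in d dimensions has d(d-1)/2 independent components.
d = 3
d(d-1)/2 = 3 * 2 / 2 = 6 / 2 = 3

3


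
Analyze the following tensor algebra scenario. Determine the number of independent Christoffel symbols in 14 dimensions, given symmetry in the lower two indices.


Christoffel symbols Gamma^k_{ij} are symmetric in i,j, so there are d * d(d+1)/2 independent symbols.
d = 14
d(d+1)/2 = 14 * 15 / 2 = 105
Total = 14 * 105 = 1470

1470


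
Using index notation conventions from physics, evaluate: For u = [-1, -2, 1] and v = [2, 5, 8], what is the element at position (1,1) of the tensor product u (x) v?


The outer product entry T_{ij} = u_i * v_j.
We need i=1, j=1.
u_1 = -1, v_1 = 2
T_{1,1} = -1 * 2 = -2

-2


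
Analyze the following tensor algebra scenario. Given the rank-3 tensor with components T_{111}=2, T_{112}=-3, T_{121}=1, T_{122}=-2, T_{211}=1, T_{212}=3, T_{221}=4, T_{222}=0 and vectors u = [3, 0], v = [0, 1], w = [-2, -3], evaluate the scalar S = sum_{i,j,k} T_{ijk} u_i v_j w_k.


S = sum over i,j,k of T_{ijk} u_i v_j w_k. Expanding all 8 terms:
T_{111}*u_1*v_1*w_1 = 2*3*0*-2 = 0  (running total: 0)
T_{112}*u_1*v_1*w_2 = -3*3*0*-3 = 0  (running total: 0)
T_{121}*u_1*v_2*w_1 = 1*3*1*-2 = -6  (running total: -6)
T_{122}*u_1*v_2*w_2 = -2*3*1*-3 = 18  (running total: 12)
T_{211}*u_2*v_1*w_1 = 1*0*0*-2 = 0  (running total: 12)
T_{212}*u_2*v_1*w_2 = 3*0*0*-3 = 0  (running total: 12)
T_{221}*u_2*v_2*w_1 = 4*0*1*-2 = 0  (running total: 12)
T_{222}*u_2*v_2*w_2 = 0*0*1*-3 = 0  (running total: 12)
S = 12

12


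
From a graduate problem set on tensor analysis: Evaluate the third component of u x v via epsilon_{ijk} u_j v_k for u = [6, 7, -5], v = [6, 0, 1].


(u x v)_3 = sum_{j,k} epsilon_{3jk} u_j v_k. Only permutations of (1,2,3) contribute; the two non-zero terms are:
eps_{312} u_1 v_2 = 1 * 6 * 0 = 0
eps_{321} u_2 v_1 = -1 * 7 * 6 = -42
(u x v)_3 = -42

-42


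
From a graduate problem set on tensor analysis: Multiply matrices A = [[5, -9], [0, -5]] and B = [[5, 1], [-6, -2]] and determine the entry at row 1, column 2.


(AB)_{ij} = sum_k A_{ik} B_{kj}.
For i=1, j=2:
A_{11} * B_{12} = 5 * 1 = 5
A_{12} * B_{22} = -9 * -2 = 18
Sum = 5 + 18 = 23

23


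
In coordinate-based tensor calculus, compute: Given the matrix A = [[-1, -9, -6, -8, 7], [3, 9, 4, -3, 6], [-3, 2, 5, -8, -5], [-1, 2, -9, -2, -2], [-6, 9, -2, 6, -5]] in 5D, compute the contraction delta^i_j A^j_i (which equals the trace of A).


The contraction (trace) of a rank-2 tensor is the sum of its diagonal elements.
Diagonal entries: A[1,1] = -1, A[2,2] = 9, A[3,3] = 5, A[4,4] = -2, A[5,5] = -5
Tr(A) = -1 + 9 + 5 + -2 + -5 = 6

6


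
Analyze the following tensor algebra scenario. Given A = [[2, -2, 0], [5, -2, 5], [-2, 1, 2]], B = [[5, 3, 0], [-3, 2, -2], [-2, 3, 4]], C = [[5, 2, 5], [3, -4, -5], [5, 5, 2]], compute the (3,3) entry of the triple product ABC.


(ABC)_{33} = sum_m (AB)_{3m} C_{m3}. First compute row 3 of AB.
(AB)_{31} = -2*5 + 1*-3 + 2*-2 = -17
(AB)_{32} = -2*3 + 1*2 + 2*3 = 2
(AB)_{33} = -2*0 + 1*-2 + 2*4 = 6
Now contract with column 3 of C:
(AB)_{31} * C_{13} = -17 * 5 = -85
(AB)_{32} * C_{23} = 2 * -5 = -10
(AB)_{33} * C_{33} = 6 * 2 = 12
(ABC)_{33} = -85 + -10 + 12 = -83

-83


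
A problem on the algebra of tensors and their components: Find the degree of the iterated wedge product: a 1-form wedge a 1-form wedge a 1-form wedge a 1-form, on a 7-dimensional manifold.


The degree of a wedge product is the sum of the degrees of the individual forms.
Degrees: 1, 1, 1, 1
Total degree = 1 + 1 + 1 + 1 = 4

4


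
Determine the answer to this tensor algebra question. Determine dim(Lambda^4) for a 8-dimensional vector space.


The dimension of the space of p-forms on an n-dimensional space is C(n, p).
n = 8, p = 4
C(8, 4) = 8! / (4! * 4!) = 70

70


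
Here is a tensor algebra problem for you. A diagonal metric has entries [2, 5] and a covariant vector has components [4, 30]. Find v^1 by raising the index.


To raise an index with a diagonal metric: v^i = v_i / g_{ii}.
For index 1: v_1 = 4, g_{11} = 2
v^1 = 4 / 2 = 2

2


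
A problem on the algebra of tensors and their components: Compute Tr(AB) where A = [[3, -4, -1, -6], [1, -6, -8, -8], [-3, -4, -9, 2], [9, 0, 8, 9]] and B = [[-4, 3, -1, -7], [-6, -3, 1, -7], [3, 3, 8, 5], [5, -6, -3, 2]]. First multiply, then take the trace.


Tr(AB) = sum_i (AB)_{ii} where (AB)_{ii} = sum_k A_{ik} B_{ki}.
(AB)_{11} = 3*-4 + -4*-6 + -1*3 + -6*5 = -21
(AB)_{22} = 1*3 + -6*-3 + -8*3 + -8*-6 = 45
(AB)_{33} = -3*-1 + -4*1 + -9*8 + 2*-3 = -79
(AB)_{44} = 9*-7 + 0*-7 + 8*5 + 9*2 = -5
Tr(AB) = -21 + 45 + -79 + -5 = -60

-60


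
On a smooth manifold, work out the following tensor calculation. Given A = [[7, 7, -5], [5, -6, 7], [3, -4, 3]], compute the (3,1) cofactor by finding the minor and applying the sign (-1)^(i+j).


To find cofactor C_{31}, delete row 3 and column 1.
The resulting 2x2 submatrix is: [[7, -5], [-6, 7]]
Minor M_{31} = 7*7 - -5*-6
  = 49 - 30 = 19
Sign = (-1)^(3+1) = (-1)^4 = 1
Cofactor C_{31} = 1 * 19 = 19

19


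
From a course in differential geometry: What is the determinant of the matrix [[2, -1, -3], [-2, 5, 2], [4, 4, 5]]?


Expanding along the first row, det(A) = a11*M_11 - a12*M_12 + a13*M_13, where M_1j is the (1,j) minor.
Minor M_11 = 5*5 - 2*4 = 17
Minor M_12 = -2*5 - 2*4 = -18
Minor M_13 = -2*4 - 5*4 = -28
det = 2*(17) - -1*(-18) + -3*(-28)
    = 34 - 18 + 84
    = 100

100


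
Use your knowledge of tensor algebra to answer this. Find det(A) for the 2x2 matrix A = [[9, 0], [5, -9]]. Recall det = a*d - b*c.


For a 2x2 matrix [[a, b], [c, d]], det = a*d - b*c.
a = 9, b = 0, c = 5, d = -9
a*d = 9 * -9 = -81
b*c = 0 * 5 = 0
det = -81 - 0 = -81

-81


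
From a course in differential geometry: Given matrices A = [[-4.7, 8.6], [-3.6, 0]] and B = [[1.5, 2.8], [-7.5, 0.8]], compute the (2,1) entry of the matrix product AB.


(AB)_{ij} = sum_k A_{ik} B_{kj}.
For i=2, j=1:
A_{21} * B_{11} = -3.6 * 1.5 = -5.4
A_{22} * B_{21} = 0 * -7.5 = 0
Sum = -5.4 + 0 = -5.4

-5.4


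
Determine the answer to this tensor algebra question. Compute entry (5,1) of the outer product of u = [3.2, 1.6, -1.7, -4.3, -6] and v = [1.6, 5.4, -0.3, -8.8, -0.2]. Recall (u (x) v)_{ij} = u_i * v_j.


The outer product entry T_{ij} = u_i * v_j.
We need i=5, j=1.
u_5 = -6, v_1 = 1.6
T_{5,1} = -6 * 1.6 = -9.6

-9.6


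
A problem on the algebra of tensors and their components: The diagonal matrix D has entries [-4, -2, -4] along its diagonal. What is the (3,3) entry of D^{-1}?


For a diagonal matrix, the inverse has entries (D^{-1})_{ii} = 1/d_{ii}.
The diagonal entries are: d_{11} = -4, d_{22} = -2, d_{33} = -4
We need (D^{-1})_{33} = 1/d_{33} = 1/-4 = -1/4

-1/4


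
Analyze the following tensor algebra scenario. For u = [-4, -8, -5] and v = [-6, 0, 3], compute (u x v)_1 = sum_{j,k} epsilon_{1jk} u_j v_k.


(u x v)_1 = sum_{j,k} epsilon_{1jk} u_j v_k. Only permutations of (1,2,3) contribute; the two non-zero terms are:
eps_{123} u_2 v_3 = 1 * -8 * 3 = -24
eps_{132} u_3 v_2 = -1 * -5 * 0 = 0
(u x v)_1 = -24

-24


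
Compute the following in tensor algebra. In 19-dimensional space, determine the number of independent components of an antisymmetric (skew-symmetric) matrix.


An antisymmetric rank-2 tensor satisfies A_{ij} = -A_{ji}, so diagonal entries are zero.
The independent components are the upper-triangular entries: C(n, 2) = n(n-1)/2.
n = 19
C(19, 2) = 19 * 18 / 2 = 342 / 2 = 171

171


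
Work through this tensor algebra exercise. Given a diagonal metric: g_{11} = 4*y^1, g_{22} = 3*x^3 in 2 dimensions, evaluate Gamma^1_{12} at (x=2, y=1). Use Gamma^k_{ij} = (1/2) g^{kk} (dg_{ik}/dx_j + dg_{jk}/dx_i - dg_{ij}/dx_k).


For a diagonal metric, Gamma^k_{ij} = (1/2) g^{kk} (dg_{ik}/dx_j + dg_{jk}/dx_i - dg_{ij}/dx_k).
The metric is diagonal, so g_{ab} = 0 for a != b.
At the given point: g_{11} = 4, g_{22} = 24
g^{11} = 1/4
dg_{11}/dx_2 = dg_{11}/dx_2 = 4
dg_{21}/dx_1 = 0 (off-diagonal)
dg_{12}/dx_1 = 0 (off-diagonal)
Numerator = 4 + 0 - 0 = 4
Gamma^1_{12} = 4 / (2 * 4) = 1/2

1/2


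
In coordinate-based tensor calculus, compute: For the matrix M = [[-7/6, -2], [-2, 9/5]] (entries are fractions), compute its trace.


The trace is the sum of diagonal entries.
Diagonal: M[1,1] = -7/6, M[2,2] = 9/5
Tr(M) = -7/6 + 9/5
Computing step by step:
After adding M[1,1]: -7/6
After adding M[2,2]: 19/30
Tr(M) = 19/30

19/30


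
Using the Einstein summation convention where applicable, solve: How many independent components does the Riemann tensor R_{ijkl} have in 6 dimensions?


The Riemann tensor in d dimensions has d^2(d^2 - 1)/12 independent components.
d = 6, so d^2 = 36
d^2 - 1 = 35
d^2(d^2 - 1) = 36 * 35 = 1260
Divide by 12: 1260 / 12 = 105

105


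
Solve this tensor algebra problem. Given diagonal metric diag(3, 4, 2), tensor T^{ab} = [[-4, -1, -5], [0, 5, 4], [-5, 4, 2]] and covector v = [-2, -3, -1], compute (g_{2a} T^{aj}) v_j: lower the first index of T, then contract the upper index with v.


Step 1: lower the first index. For a diagonal metric, g_{ia} T^{aj} = g_{ii} T^{ij} (no sum on i).
g_{22} = 4
S_2{}^1 = 4 * T^{21} = 4 * 0 = 0
S_2{}^2 = 4 * T^{22} = 4 * 5 = 20
S_2{}^3 = 4 * T^{23} = 4 * 4 = 16
Step 2: contract S_2{}^j with v_j.
S_2{}^1 * v_1 = 0 * -2 = 0
S_2{}^2 * v_2 = 20 * -3 = -60
S_2{}^3 * v_3 = 16 * -1 = -16
Result = 0 + -60 + -16 = -76

-76


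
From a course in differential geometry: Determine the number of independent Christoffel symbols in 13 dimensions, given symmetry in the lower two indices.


Christoffel symbols Gamma^k_{ij} are symmetric in i,j, so there are d * d(d+1)/2 independent symbols.
d = 13
d(d+1)/2 = 13 * 14 / 2 = 91
Total = 13 * 91 = 1183

1183


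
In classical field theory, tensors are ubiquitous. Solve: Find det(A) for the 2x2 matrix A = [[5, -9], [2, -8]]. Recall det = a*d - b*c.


For a 2x2 matrix [[a, b], [c, d]], det = a*d - b*c.
a = 5, b = -9, c = 2, d = -8
a*d = 5 * -8 = -40
b*c = -9 * 2 = -18
det = -40 - -18 = -22

-22


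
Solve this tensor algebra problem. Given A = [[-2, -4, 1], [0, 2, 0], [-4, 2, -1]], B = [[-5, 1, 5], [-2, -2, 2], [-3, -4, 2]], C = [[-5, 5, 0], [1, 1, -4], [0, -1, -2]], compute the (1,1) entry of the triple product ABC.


(ABC)_{11} = sum_m (AB)_{1m} C_{m1}. First compute row 1 of AB.
(AB)_{11} = -2*-5 + -4*-2 + 1*-3 = 15
(AB)_{12} = -2*1 + -4*-2 + 1*-4 = 2
(AB)_{13} = -2*5 + -4*2 + 1*2 = -16
Now contract with column 1 of C:
(AB)_{11} * C_{11} = 15 * -5 = -75
(AB)_{12} * C_{21} = 2 * 1 = 2
(AB)_{13} * C_{31} = -16 * 0 = 0
(ABC)_{11} = -75 + 2 + 0 = -73

-73


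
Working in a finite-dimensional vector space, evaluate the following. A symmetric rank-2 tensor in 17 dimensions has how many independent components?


A symmetric rank-2 tensor in d dimensions has d(d+1)/2 independent components.
d = 17
d(d+1)/2 = 17 * 18 / 2 = 306 / 2 = 153

153


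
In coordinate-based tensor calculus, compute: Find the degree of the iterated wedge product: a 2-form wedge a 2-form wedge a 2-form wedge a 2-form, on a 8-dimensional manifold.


The degree of a wedge product is the sum of the degrees of the individual forms.
Degrees: 2, 2, 2, 2
Total degree = 2 + 2 + 2 + 2 = 8

8


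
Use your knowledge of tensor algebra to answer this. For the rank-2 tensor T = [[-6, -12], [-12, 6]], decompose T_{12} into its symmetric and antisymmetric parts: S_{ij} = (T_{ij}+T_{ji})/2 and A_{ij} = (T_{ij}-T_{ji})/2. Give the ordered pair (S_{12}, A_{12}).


T_{12} = -12
T_{21} = -12
S_{12} = (-12 + -12)/2 = -24/2 = -12
A_{12} = (-12 - -12)/2 = 0/2 = 0
Check: S + A = -12 + 0 = -12 = T_{12}.

(-12, 0)


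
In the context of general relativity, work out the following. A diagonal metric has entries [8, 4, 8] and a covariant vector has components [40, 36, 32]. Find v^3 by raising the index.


To raise an index with a diagonal metric: v^i = v_i / g_{ii}.
For index 3: v_3 = 32, g_{33} = 8
v^3 = 32 / 8 = 4

4


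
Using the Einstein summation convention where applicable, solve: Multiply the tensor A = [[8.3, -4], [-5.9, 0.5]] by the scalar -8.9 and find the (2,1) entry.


Scalar multiplication: (cA)_{ij} = c * A_{ij}.
c = -8.9
A_{21} = -5.9
(cA)_{21} = -8.9 * -5.9 = 52.51

52.51


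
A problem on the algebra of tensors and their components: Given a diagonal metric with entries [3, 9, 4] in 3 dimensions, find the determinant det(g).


For a diagonal metric, the determinant is the product of diagonal entries.
Diagonal entries: 3, 9, 4
det(g) = 3 * 9 * 4 = 108

108


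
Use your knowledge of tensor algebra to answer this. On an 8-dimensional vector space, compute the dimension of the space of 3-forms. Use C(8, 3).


The dimension of the space of p-forms on an n-dimensional space is C(n, p).
n = 8, p = 3
C(8, 3) = 8! / (3! * 5!) = 56

56


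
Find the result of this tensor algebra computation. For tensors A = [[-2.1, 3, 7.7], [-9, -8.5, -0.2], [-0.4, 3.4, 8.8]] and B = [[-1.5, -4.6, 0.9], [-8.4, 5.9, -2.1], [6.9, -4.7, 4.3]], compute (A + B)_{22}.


Tensor addition is component-wise: (A + B)_{ij} = A_{ij} + B_{ij}.
A_{22} = -8.5
B_{22} = 5.9
(A + B)_{22} = -8.5 + 5.9 = -2.6

-2.6


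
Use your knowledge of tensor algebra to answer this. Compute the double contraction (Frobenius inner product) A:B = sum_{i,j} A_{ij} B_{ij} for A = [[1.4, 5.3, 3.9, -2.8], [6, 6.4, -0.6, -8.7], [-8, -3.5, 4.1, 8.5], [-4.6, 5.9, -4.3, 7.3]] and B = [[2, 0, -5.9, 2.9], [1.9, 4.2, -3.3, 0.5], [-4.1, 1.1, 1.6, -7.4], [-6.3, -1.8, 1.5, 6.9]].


A:B = sum over all i,j of A_{ij} * B_{ij}.
Row 1: 1.4*2=2.8, 5.3*0=0, 3.9*-5.9=-23.01, -2.8*2.9=-8.12 => row sum = -28.33
Row 2: 6*1.9=11.4, 6.4*4.2=26.88, -0.6*-3.3=1.98, -8.7*0.5=-4.35 => row sum = 35.91
Row 3: -8*-4.1=32.8, -3.5*1.1=-3.85, 4.1*1.6=6.56, 8.5*-7.4=-62.9 => row sum = -27.39
Row 4: -4.6*-6.3=28.98, 5.9*-1.8=-10.62, -4.3*1.5=-6.45, 7.3*6.9=50.37 => row sum = 62.28
Total = -28.33 + 35.91 + -27.39 + 62.28 = 42.47

42.47


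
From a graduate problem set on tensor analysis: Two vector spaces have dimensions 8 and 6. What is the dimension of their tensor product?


The dimension of a tensor product is the product of dimensions.
dim(V) = 8, dim(W) = 6
dim(V (x) W) = 8 * 6 = 48

48


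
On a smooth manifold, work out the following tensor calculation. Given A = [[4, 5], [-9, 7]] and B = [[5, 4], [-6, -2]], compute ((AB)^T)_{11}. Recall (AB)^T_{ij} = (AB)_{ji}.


(AB)^T_{ij} = (AB)_{ji} = sum_k A_{jk} B_{ki}.
For i=1, j=1 we need (AB)_{11}:
A_{11} * B_{11} = 4 * 5 = 20
A_{12} * B_{21} = 5 * -6 = -30
Sum = 20 + -30 = -10

-10


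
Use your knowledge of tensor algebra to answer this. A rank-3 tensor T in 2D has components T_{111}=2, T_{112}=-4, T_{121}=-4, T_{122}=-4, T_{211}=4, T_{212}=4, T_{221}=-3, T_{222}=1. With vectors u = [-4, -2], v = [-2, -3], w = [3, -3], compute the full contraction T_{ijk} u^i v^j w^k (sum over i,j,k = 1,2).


S = sum over i,j,k of T_{ijk} u_i v_j w_k. Expanding all 8 terms:
T_{111}*u_1*v_1*w_1 = 2*-4*-2*3 = 48  (running total: 48)
T_{112}*u_1*v_1*w_2 = -4*-4*-2*-3 = 96  (running total: 144)
T_{121}*u_1*v_2*w_1 = -4*-4*-3*3 = -144  (running total: 0)
T_{122}*u_1*v_2*w_2 = -4*-4*-3*-3 = 144  (running total: 144)
T_{211}*u_2*v_1*w_1 = 4*-2*-2*3 = 48  (running total: 192)
T_{212}*u_2*v_1*w_2 = 4*-2*-2*-3 = -48  (running total: 144)
T_{221}*u_2*v_2*w_1 = -3*-2*-3*3 = -54  (running total: 90)
T_{222}*u_2*v_2*w_2 = 1*-2*-3*-3 = -18  (running total: 72)
S = 72

72


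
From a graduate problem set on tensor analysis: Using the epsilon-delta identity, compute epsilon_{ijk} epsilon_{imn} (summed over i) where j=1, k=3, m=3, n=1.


Using the identity: epsilon_{ijk} epsilon_{imn} = delta_{jm} delta_{kn} - delta_{jn} delta_{km}.
delta_{13} = 0
delta_{31} = 0
delta_{11} = 1
delta_{33} = 1
Result = 0 * 0 - 1 * 1 = 0 - 1 = -1

-1


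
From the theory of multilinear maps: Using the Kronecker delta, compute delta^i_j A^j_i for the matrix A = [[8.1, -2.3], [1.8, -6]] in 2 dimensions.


The contraction (trace) of a rank-2 tensor is the sum of its diagonal elements.
Diagonal entries: A[1,1] = 8.1, A[2,2] = -6
Tr(A) = 8.1 + -6 = 2.1

2.1


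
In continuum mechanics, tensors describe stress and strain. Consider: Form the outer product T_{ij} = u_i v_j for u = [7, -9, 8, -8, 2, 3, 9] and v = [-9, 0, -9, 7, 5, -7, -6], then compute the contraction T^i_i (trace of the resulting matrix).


The outer product gives T_{ij} = u_i v_j.
The trace (contraction) is Tr(T) = sum_i T_{ii} = sum_i u_i v_i.
Diagonal entries:
T_{11} = u_1 * v_1 = 7 * -9 = -63
T_{22} = u_2 * v_2 = -9 * 0 = 0
T_{33} = u_3 * v_3 = 8 * -9 = -72
T_{44} = u_4 * v_4 = -8 * 7 = -56
T_{55} = u_5 * v_5 = 2 * 5 = 10
T_{66} = u_6 * v_6 = 3 * -7 = -21
T_{77} = u_7 * v_7 = 9 * -6 = -54
Tr(T) = -63 + 0 + -72 + -56 + 10 + -21 + -54 = -256

-256


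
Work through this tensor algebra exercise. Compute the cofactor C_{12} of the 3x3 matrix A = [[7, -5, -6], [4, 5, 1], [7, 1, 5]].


To find cofactor C_{12}, delete row 1 and column 2.
The resulting 2x2 submatrix is: [[4, 1], [7, 5]]
Minor M_{12} = 4*5 - 1*7
  = 20 - 7 = 13
Sign = (-1)^(1+2) = (-1)^3 = -1
Cofactor C_{12} = -1 * 13 = -13

-13


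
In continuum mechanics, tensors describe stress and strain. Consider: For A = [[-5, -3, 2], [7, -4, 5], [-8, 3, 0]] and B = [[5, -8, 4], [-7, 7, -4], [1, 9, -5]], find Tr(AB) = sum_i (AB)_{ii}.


Tr(AB) = sum_i (AB)_{ii} where (AB)_{ii} = sum_k A_{ik} B_{ki}.
(AB)_{11} = -5*5 + -3*-7 + 2*1 = -2
(AB)_{22} = 7*-8 + -4*7 + 5*9 = -39
(AB)_{33} = -8*4 + 3*-4 + 0*-5 = -44
Tr(AB) = -2 + -39 + -44 = -85

-85


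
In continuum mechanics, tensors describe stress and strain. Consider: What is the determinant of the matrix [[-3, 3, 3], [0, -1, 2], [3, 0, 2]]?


Expanding along the first row, det(A) = a11*M_11 - a12*M_12 + a13*M_13, where M_1j is the (1,j) minor.
Minor M_11 = -1*2 - 2*0 = -2
Minor M_12 = 0*2 - 2*3 = -6
Minor M_13 = 0*0 - -1*3 = 3
det = -3*(-2) - 3*(-6) + 3*(3)
    = 6 - -18 + 9
    = 33

33


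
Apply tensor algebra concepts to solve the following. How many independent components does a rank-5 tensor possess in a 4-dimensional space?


The number of components of a rank-r tensor in d dimensions is d^r.
Here d = 4 and r = 5.
4^5 = 1024

1024


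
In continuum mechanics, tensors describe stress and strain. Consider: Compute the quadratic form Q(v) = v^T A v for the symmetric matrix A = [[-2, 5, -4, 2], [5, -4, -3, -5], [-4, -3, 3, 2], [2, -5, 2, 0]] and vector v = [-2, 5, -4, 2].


First compute Av:
(Av)_1 = -2*-2 + 5*5 + -4*-4 + 2*2 = 49
(Av)_2 = 5*-2 + -4*5 + -3*-4 + -5*2 = -28
(Av)_3 = -4*-2 + -3*5 + 3*-4 + 2*2 = -15
(Av)_4 = 2*-2 + -5*5 + 2*-4 + 0*2 = -37
Av = [49, -28, -15, -37]
Then v^T (Av) = -2*49 + 5*-28 + -4*-15 + 2*-37
= -98 + -140 + 60 + -74 = -252

-252


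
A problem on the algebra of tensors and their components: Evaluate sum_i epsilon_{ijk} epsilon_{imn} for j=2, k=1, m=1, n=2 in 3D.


Using the identity: epsilon_{ijk} epsilon_{imn} = delta_{jm} delta_{kn} - delta_{jn} delta_{km}.
delta_{21} = 0
delta_{12} = 0
delta_{22} = 1
delta_{11} = 1
Result = 0 * 0 - 1 * 1 = 0 - 1 = -1

-1


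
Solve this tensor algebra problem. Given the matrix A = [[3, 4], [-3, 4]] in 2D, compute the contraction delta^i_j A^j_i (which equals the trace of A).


The contraction (trace) of a rank-2 tensor is the sum of its diagonal elements.
Diagonal entries: A[1,1] = 3, A[2,2] = 4
Tr(A) = 3 + 4 = 7

7


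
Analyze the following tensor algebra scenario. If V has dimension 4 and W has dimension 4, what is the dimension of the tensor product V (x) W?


The dimension of a tensor product is the product of dimensions.
dim(V) = 4, dim(W) = 4
dim(V (x) W) = 4 * 4 = 16

16


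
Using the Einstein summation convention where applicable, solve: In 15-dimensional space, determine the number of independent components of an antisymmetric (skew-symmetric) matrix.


An antisymmetric rank-2 tensor satisfies A_{ij} = -A_{ji}, so diagonal entries are zero.
The independent components are the upper-triangular entries: C(n, 2) = n(n-1)/2.
n = 15
C(15, 2) = 15 * 14 / 2 = 210 / 2 = 105

105


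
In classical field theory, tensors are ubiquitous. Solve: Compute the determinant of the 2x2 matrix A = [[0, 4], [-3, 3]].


For a 2x2 matrix [[a, b], [c, d]], det = a*d - b*c.
a = 0, b = 4, c = -3, d = 3
a*d = 0 * 3 = 0
b*c = 4 * -3 = -12
det = 0 - -12 = 12

12


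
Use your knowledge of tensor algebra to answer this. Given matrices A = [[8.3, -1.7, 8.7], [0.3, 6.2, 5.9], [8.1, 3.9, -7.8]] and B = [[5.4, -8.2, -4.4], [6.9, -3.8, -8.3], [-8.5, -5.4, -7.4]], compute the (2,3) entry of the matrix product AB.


(AB)_{ij} = sum_k A_{ik} B_{kj}.
For i=2, j=3:
A_{21} * B_{13} = 0.3 * -4.4 = -1.32
A_{22} * B_{23} = 6.2 * -8.3 = -51.46
A_{23} * B_{33} = 5.9 * -7.4 = -43.66
Sum = -1.32 + -51.46 + -43.66 = -96.44

-96.44
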